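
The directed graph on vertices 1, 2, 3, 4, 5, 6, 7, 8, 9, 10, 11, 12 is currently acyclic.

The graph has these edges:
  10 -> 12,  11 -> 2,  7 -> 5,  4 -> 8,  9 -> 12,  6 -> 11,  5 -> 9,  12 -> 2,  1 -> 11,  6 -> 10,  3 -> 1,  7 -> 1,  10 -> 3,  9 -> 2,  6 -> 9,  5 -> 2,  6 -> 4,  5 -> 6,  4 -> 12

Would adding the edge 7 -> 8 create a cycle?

No

Adding 7→8 creates a cycle iff 8 can already reach 7.
Explore from 8: no path reaches 7. The graph stays acyclic.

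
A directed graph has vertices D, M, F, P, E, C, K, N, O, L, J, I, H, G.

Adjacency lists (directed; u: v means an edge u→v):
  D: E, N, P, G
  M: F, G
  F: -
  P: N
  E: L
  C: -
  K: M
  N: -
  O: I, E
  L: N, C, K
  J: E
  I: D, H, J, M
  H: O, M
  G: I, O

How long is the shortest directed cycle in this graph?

3

For each vertex v, BFS finds the shortest path from v back to v.
The shortest such closed walk is I → H → O → I, length 3.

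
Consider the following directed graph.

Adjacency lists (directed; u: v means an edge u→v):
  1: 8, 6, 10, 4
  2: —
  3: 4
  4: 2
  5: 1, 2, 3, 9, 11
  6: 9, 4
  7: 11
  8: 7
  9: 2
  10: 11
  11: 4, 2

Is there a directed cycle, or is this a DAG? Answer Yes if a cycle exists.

DFS with white/gray/black marking, starting from 1:
1 gray
  8 gray
    7 gray
      11 gray
        4 gray
          2 gray
          2 black
        4 black
        11→2: 2 black — skip
      11 black
    7 black
  8 black
  6 gray
    9 gray
      9→2: 2 black — skip
    9 black
    6→4: 4 black — skip
  6 black
  10 gray
    10→11: 11 black — skip
  10 black
  1→4: 4 black — skip
1 black
3 gray
  3→4: 4 black — skip
3 black
5 gray
  5→1: 1 black — skip
  5→2: 2 black — skip
  5→3: 3 black — skip
  5→9: 9 black — skip
  5→11: 11 black — skip
5 black
Every edge goes to a white or black vertex — no back edge, so the graph is acyclic.

No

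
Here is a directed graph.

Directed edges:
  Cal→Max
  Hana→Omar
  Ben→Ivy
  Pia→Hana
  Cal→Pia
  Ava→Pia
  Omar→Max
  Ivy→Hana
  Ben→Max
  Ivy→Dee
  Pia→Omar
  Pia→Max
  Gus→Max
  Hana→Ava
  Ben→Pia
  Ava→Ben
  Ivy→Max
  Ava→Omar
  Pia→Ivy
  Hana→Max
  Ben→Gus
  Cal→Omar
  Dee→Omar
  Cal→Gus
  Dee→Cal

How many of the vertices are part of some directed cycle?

7

A vertex is on a directed cycle iff it belongs to a strongly connected component of size ≥ 2 (or has a self-loop).
The vertices on cycles are {Ava, Ben, Cal, Dee, Ivy, Pia, Hana} — 7 in total.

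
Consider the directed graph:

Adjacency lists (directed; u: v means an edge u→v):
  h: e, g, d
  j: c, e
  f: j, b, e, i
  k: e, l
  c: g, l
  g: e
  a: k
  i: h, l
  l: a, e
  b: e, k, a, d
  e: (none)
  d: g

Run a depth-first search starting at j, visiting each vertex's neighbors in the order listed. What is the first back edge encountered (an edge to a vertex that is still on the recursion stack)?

k→l

DFS from j (visiting each vertex's neighbors in the order listed); mark gray on enter, black on exit:
j gray
  c gray
    g gray
      e gray
      e black
    g black
    l gray
      a gray
        k gray
          k→e: e black — skip
          k→l: l is gray → back edge
First back edge: k → l.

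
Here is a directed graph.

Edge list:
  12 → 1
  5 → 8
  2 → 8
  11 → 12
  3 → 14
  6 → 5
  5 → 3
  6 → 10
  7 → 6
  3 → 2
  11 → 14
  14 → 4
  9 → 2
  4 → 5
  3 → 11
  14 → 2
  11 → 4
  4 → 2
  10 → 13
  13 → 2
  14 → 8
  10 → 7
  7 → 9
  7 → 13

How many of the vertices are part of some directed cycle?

8

A vertex is on a directed cycle iff it belongs to a strongly connected component of size ≥ 2 (or has a self-loop).
The vertices on cycles are {3, 4, 5, 6, 7, 10, 11, 14} — 8 in total.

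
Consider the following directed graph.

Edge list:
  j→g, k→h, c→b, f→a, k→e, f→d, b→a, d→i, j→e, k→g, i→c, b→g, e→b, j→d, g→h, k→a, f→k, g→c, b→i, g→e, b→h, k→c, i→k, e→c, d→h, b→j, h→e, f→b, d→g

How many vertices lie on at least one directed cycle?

9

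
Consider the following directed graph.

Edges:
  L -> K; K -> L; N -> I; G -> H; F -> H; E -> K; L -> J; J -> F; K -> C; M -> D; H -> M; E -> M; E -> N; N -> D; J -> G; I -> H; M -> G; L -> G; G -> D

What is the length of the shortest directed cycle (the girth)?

2

For each vertex v, BFS finds the shortest path from v back to v.
The shortest such closed walk is K → L → K, length 2.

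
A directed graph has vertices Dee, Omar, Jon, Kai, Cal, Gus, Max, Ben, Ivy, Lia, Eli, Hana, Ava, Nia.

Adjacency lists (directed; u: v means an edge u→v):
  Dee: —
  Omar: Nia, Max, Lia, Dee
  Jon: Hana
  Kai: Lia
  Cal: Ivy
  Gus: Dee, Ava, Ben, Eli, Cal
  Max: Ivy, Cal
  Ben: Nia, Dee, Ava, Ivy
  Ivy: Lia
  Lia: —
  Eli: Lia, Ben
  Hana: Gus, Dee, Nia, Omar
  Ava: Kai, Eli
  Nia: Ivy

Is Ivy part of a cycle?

No

Ivy lies on a cycle iff there is a path from Ivy back to itself.
Exploring from Ivy, it never reaches itself; equivalently, its strongly connected component is a singleton.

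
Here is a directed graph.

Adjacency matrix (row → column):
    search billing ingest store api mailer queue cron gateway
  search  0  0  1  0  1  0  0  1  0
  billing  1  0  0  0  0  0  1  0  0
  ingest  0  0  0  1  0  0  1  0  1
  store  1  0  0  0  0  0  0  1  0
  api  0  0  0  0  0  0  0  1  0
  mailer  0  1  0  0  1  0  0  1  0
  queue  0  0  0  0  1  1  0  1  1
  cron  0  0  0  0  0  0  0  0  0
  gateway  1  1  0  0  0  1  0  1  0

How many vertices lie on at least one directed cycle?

7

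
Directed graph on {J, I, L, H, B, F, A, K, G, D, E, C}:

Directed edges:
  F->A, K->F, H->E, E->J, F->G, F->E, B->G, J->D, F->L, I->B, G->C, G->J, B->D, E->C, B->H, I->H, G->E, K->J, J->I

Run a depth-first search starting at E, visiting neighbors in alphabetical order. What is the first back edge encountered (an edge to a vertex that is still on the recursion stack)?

DFS from E (visiting neighbors in alphabetical order); mark gray on enter, black on exit:
E gray
  C gray
  C black
  J gray
    D gray
    D black
    I gray
      B gray
        B→D: D black — skip
        G gray
          G→C: C black — skip
          G→E: E is gray → back edge
First back edge: G → E.

G->E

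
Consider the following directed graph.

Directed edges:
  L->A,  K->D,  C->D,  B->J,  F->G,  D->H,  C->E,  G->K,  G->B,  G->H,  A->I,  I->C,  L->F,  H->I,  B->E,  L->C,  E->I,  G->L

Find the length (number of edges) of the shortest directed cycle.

3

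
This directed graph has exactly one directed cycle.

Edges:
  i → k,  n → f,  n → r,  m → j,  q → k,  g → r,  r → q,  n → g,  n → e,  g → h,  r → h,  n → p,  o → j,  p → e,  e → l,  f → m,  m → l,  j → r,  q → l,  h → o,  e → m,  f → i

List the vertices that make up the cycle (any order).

h, j, o, r

DFS with gray/black marking from r:
r gray
  h gray
    o gray
      j gray
        j→r: r is gray → back edge
Back edge closes the cycle r → h → o → j → r; its vertices are {h, j, o, r}.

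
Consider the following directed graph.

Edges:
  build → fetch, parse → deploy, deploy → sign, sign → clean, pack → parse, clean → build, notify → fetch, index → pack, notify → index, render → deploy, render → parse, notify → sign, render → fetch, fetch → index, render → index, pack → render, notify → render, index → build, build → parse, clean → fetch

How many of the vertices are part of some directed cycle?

A vertex is on a directed cycle iff it belongs to a strongly connected component of size ≥ 2 (or has a self-loop).
The vertices on cycles are {pack, sign, build, clean, fetch, index, parse, deploy, render} — 9 in total.

9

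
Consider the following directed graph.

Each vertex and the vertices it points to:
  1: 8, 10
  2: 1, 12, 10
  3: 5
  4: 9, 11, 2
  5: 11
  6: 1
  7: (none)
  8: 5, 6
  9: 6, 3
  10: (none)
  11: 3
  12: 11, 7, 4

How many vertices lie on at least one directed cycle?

9

A vertex is on a directed cycle iff it belongs to a strongly connected component of size ≥ 2 (or has a self-loop).
The vertices on cycles are {1, 2, 3, 4, 5, 6, 8, 11, 12} — 9 in total.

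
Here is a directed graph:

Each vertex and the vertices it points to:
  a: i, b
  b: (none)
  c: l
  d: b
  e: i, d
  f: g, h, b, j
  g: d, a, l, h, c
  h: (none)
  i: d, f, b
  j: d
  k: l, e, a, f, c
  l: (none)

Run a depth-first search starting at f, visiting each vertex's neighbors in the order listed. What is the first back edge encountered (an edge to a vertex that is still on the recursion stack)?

i->f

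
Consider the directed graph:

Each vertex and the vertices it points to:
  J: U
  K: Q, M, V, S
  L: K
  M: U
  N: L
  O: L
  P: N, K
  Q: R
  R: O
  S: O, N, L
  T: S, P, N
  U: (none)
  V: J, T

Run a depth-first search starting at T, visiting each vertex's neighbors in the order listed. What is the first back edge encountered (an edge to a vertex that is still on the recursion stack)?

R→O

DFS from T (visiting each vertex's neighbors in the order listed); mark gray on enter, black on exit:
T gray
  S gray
    O gray
      L gray
        K gray
          Q gray
            R gray
              R→O: O is gray → back edge
First back edge: R → O.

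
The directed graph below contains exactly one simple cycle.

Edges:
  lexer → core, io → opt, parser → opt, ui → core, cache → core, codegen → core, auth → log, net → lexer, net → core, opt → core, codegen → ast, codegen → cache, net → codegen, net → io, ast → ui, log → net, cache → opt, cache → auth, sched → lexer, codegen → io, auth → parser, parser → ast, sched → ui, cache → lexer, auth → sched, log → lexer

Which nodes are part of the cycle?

log, net, auth, cache, codegen

DFS with gray/black marking from cache:
cache gray
  auth gray
    parser gray
      ast gray
        ui gray
          core gray
          core black
        ui black
      ast black
      opt gray
        opt→core: core black — skip
      opt black
    parser black
    sched gray
      sched→ui: ui black — skip
      lexer gray
        lexer→core: core black — skip
      lexer black
    sched black
    log gray
      net gray
        net→core: core black — skip
        io gray
          io→opt: opt black — skip
        io black
        codegen gray
          codegen→core: core black — skip
          codegen→ast: ast black — skip
          codegen→cache: cache is gray → back edge
Back edge closes the cycle cache → auth → log → net → codegen → cache; its vertices are {log, net, auth, cache, codegen}.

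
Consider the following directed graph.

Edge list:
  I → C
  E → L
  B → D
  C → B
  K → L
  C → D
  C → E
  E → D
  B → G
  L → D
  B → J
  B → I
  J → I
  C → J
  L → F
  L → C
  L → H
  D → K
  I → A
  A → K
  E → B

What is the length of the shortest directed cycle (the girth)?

3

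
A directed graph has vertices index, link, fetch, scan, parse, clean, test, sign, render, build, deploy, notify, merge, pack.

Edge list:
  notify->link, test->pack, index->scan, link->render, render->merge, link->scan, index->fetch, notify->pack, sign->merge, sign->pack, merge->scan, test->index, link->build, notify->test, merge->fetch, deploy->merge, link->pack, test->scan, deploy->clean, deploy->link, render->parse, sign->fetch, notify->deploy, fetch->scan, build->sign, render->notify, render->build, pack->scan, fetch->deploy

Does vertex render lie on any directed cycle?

render is on a cycle iff render can reach itself via ≥1 edge.
render → notify → link → render — yes.

Yes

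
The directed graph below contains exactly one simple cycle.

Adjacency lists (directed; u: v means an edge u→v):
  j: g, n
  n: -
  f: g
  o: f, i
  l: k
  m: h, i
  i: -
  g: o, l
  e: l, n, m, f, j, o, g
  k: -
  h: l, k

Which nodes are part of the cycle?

f, g, o

DFS with gray/black marking from o:
o gray
  f gray
    g gray
      g→o: o is gray → back edge
Back edge closes the cycle o → f → g → o; its vertices are {f, g, o}.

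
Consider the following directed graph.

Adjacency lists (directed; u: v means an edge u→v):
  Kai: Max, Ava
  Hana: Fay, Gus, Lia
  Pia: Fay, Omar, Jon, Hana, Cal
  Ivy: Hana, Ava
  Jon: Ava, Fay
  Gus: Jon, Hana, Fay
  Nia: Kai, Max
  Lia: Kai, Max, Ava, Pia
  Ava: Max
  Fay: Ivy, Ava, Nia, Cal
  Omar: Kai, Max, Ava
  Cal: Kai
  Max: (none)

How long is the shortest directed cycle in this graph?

For each vertex v, BFS finds the shortest path from v back to v.
The shortest such closed walk is Hana → Gus → Hana, length 2.

2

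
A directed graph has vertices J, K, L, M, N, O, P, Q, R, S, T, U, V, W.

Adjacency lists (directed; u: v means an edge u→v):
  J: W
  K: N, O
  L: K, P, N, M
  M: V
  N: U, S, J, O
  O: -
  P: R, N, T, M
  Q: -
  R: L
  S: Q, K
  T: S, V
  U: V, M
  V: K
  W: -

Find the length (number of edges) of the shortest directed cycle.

For each vertex v, BFS finds the shortest path from v back to v.
The shortest such closed walk is P → R → L → P, length 3.

3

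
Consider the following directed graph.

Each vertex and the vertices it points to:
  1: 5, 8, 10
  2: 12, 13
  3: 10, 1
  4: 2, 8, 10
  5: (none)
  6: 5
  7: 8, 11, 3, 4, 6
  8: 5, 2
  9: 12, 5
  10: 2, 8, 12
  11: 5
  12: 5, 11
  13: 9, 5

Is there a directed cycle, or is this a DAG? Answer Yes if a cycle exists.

No

DFS with white/gray/black marking, starting from 10:
10 gray
  2 gray
    12 gray
      5 gray
      5 black
      11 gray
        11→5: 5 black — skip
      11 black
    12 black
    13 gray
      9 gray
        9→12: 12 black — skip
        9→5: 5 black — skip
      9 black
      13→5: 5 black — skip
    13 black
  2 black
  8 gray
    8→5: 5 black — skip
    8→2: 2 black — skip
  8 black
  10→12: 12 black — skip
10 black
1 gray
  1→5: 5 black — skip
  1→8: 8 black — skip
  1→10: 10 black — skip
1 black
3 gray
  3→10: 10 black — skip
  3→1: 1 black — skip
3 black
4 gray
  4→2: 2 black — skip
  4→8: 8 black — skip
  4→10: 10 black — skip
4 black
6 gray
  6→5: 5 black — skip
6 black
7 gray
  7→8: 8 black — skip
  7→11: 11 black — skip
  7→3: 3 black — skip
  7→4: 4 black — skip
  7→6: 6 black — skip
7 black
Every edge goes to a white or black vertex — no back edge, so the graph is acyclic.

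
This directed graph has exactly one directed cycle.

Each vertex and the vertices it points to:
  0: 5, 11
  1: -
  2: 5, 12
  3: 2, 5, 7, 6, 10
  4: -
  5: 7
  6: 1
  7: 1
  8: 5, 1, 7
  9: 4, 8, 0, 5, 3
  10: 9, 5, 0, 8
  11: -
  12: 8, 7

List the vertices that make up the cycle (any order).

3, 9, 10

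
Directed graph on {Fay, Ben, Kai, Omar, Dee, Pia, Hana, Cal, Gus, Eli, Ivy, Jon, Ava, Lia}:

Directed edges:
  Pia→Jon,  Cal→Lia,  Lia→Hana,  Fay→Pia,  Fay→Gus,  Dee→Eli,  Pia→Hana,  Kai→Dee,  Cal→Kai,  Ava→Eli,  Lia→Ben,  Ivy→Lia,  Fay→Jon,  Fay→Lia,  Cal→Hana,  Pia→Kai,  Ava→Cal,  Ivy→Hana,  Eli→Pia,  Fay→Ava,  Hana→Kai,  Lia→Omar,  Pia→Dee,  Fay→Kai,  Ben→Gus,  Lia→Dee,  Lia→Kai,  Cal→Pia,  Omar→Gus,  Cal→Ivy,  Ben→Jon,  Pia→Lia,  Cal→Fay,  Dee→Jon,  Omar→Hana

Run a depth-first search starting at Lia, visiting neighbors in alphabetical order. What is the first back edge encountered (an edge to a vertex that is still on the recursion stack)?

DFS from Lia (visiting neighbors in alphabetical order); mark gray on enter, black on exit:
Lia gray
  Ben gray
    Gus gray
    Gus black
    Jon gray
    Jon black
  Ben black
  Dee gray
    Eli gray
      Pia gray
        Pia→Dee: Dee is gray → back edge
First back edge: Pia → Dee.

Pia->Dee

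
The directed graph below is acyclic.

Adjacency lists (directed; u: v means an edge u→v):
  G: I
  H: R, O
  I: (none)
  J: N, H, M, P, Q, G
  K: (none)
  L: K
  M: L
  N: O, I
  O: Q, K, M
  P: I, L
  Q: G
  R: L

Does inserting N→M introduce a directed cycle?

Adding N→M creates a cycle iff M can already reach N.
Explore from M: no path reaches N. The graph stays acyclic.

No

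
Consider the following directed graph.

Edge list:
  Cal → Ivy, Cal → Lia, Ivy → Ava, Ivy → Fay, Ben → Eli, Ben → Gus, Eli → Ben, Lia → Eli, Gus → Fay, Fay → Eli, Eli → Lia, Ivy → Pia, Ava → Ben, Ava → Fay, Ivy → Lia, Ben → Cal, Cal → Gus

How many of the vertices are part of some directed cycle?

A vertex is on a directed cycle iff it belongs to a strongly connected component of size ≥ 2 (or has a self-loop).
The vertices on cycles are {Ava, Ben, Cal, Eli, Fay, Gus, Ivy, Lia} — 8 in total.

8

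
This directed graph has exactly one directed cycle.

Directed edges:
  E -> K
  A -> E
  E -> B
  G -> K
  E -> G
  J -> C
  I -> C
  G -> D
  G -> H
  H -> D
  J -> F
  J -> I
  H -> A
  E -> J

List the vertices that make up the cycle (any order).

A, E, G, H

DFS with gray/black marking from E:
E gray
  J gray
    F gray
    F black
    C gray
    C black
    I gray
      I→C: C black — skip
    I black
  J black
  K gray
  K black
  B gray
  B black
  G gray
    D gray
    D black
    G→K: K black — skip
    H gray
      H→D: D black — skip
      A gray
        A→E: E is gray → back edge
Back edge closes the cycle E → G → H → A → E; its vertices are {A, E, G, H}.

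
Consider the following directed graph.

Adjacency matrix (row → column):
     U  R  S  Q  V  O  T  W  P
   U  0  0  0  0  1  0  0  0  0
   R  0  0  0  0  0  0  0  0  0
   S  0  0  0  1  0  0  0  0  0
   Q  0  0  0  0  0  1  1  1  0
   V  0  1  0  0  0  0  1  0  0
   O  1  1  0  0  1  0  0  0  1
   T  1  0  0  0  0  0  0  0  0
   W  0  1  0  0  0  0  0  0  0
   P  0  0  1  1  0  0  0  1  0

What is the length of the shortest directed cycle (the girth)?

3

For each vertex v, BFS finds the shortest path from v back to v.
The shortest such closed walk is Q → O → P → Q, length 3.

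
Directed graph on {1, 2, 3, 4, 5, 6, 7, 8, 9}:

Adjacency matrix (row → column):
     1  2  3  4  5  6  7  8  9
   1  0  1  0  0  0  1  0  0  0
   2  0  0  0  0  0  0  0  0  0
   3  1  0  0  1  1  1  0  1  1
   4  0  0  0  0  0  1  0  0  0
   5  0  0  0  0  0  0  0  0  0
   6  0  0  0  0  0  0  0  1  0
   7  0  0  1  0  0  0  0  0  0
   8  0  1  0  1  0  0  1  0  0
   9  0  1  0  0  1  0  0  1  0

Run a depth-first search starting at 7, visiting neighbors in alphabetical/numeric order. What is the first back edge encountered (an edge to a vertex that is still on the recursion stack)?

DFS from 7 (visiting neighbors in alphabetical/numeric order); mark gray on enter, black on exit:
7 gray
  3 gray
    1 gray
      2 gray
      2 black
      6 gray
        8 gray
          8→2: 2 black — skip
          4 gray
            4→6: 6 is gray → back edge
First back edge: 4 → 6.

4->6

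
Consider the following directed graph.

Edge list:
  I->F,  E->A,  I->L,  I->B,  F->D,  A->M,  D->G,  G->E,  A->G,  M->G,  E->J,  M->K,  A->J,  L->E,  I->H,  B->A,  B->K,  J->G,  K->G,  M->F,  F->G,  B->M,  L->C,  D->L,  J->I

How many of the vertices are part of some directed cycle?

11

A vertex is on a directed cycle iff it belongs to a strongly connected component of size ≥ 2 (or has a self-loop).
The vertices on cycles are {A, B, D, E, F, G, I, J, K, L, M} — 11 in total.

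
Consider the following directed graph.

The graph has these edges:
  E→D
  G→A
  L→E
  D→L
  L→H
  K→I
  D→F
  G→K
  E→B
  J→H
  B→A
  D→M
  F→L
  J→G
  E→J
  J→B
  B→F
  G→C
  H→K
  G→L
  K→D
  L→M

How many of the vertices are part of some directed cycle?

9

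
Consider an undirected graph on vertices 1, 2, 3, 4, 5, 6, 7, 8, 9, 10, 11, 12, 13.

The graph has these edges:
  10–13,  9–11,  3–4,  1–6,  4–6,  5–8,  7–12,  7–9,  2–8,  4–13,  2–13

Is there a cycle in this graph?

No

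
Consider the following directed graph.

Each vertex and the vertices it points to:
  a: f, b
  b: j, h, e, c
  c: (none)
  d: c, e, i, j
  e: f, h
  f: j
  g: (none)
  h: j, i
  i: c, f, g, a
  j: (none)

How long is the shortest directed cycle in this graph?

For each vertex v, BFS finds the shortest path from v back to v.
The shortest such closed walk is i → a → b → h → i, length 4.

4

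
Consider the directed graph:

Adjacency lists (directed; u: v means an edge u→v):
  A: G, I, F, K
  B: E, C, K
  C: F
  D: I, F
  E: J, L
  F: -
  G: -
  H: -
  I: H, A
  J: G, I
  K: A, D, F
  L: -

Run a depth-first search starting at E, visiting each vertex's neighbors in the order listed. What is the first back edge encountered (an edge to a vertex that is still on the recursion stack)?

A->I

DFS from E (visiting each vertex's neighbors in the order listed); mark gray on enter, black on exit:
E gray
  J gray
    G gray
    G black
    I gray
      H gray
      H black
      A gray
        A→G: G black — skip
        A→I: I is gray → back edge
First back edge: A → I.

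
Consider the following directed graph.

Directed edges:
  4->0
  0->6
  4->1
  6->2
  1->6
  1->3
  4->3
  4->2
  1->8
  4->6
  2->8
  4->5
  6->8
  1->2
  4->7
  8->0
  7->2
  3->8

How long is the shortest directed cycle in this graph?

3

For each vertex v, BFS finds the shortest path from v back to v.
The shortest such closed walk is 0 → 6 → 8 → 0, length 3.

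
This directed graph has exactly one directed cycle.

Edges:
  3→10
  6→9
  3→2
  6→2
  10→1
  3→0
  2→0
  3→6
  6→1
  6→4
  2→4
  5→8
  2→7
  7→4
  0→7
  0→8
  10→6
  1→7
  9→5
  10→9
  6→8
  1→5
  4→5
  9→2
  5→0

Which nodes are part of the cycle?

0, 4, 5, 7

DFS with gray/black marking from 0:
0 gray
  8 gray
  8 black
  7 gray
    4 gray
      5 gray
        5→0: 0 is gray → back edge
Back edge closes the cycle 0 → 7 → 4 → 5 → 0; its vertices are {0, 4, 5, 7}.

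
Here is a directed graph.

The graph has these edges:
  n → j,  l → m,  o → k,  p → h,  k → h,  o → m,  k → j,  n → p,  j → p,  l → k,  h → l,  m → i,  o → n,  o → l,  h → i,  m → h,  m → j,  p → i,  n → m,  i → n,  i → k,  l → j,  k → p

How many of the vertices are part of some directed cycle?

8

A vertex is on a directed cycle iff it belongs to a strongly connected component of size ≥ 2 (or has a self-loop).
The vertices on cycles are {h, i, j, k, l, m, n, p} — 8 in total.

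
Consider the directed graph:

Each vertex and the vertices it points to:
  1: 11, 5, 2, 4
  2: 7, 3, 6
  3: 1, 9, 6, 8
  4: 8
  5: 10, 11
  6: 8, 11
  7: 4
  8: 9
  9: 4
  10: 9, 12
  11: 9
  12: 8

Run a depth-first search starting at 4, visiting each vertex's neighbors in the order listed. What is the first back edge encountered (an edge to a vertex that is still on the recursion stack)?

DFS from 4 (visiting each vertex's neighbors in the order listed); mark gray on enter, black on exit:
4 gray
  8 gray
    9 gray
      9→4: 4 is gray → back edge
First back edge: 9 → 4.

9→4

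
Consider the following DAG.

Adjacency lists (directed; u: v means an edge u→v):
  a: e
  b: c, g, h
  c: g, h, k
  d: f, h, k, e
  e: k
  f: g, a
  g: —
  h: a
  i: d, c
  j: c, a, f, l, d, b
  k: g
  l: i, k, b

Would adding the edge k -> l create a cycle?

Adding k→l creates a cycle iff l can already reach k.
Path from l: l → k.
So l → … → k → l is a cycle.

Yes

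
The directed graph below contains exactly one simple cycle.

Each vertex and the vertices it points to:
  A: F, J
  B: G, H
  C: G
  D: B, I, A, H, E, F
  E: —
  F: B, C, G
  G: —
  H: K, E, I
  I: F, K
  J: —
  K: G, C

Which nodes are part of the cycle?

DFS with gray/black marking from H:
H gray
  K gray
    G gray
    G black
    C gray
      C→G: G black — skip
    C black
  K black
  E gray
  E black
  I gray
    F gray
      B gray
        B→G: G black — skip
        B→H: H is gray → back edge
Back edge closes the cycle H → I → F → B → H; its vertices are {B, F, H, I}.

B, F, H, I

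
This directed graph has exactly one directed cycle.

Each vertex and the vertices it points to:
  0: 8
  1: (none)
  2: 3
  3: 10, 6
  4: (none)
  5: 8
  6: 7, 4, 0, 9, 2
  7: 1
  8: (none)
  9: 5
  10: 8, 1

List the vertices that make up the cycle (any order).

2, 3, 6

DFS with gray/black marking from 6:
6 gray
  7 gray
    1 gray
    1 black
  7 black
  4 gray
  4 black
  0 gray
    8 gray
    8 black
  0 black
  9 gray
    5 gray
      5→8: 8 black — skip
    5 black
  9 black
  2 gray
    3 gray
      10 gray
        10→8: 8 black — skip
        10→1: 1 black — skip
      10 black
      3→6: 6 is gray → back edge
Back edge closes the cycle 6 → 2 → 3 → 6; its vertices are {2, 3, 6}.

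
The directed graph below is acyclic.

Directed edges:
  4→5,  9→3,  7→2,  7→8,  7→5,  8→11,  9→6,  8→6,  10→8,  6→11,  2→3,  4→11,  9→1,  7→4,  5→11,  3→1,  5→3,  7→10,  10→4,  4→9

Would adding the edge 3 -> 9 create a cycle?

Yes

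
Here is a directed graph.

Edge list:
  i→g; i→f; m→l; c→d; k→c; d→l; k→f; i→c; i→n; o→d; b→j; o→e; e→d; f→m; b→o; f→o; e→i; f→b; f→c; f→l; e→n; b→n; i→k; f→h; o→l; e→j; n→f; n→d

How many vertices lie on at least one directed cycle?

7

A vertex is on a directed cycle iff it belongs to a strongly connected component of size ≥ 2 (or has a self-loop).
The vertices on cycles are {b, e, f, i, k, n, o} — 7 in total.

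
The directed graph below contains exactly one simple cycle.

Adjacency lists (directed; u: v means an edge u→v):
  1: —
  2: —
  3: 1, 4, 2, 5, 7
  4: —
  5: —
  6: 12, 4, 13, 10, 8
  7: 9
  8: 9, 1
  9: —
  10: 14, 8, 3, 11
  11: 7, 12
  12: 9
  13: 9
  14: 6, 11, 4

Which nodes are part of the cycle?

6, 10, 14

DFS with gray/black marking from 10:
10 gray
  14 gray
    6 gray
      12 gray
        9 gray
        9 black
      12 black
      4 gray
      4 black
      13 gray
        13→9: 9 black — skip
      13 black
      6→10: 10 is gray → back edge
Back edge closes the cycle 10 → 14 → 6 → 10; its vertices are {6, 10, 14}.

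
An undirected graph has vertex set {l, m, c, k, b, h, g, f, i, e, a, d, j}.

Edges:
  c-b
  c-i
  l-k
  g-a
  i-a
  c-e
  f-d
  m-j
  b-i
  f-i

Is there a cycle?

Yes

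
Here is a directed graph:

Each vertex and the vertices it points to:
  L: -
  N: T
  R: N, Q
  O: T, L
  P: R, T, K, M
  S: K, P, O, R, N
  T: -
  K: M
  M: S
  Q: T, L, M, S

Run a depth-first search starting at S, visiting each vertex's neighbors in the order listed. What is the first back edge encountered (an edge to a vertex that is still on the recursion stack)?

M→S

DFS from S (visiting each vertex's neighbors in the order listed); mark gray on enter, black on exit:
S gray
  K gray
    M gray
      M→S: S is gray → back edge
First back edge: M → S.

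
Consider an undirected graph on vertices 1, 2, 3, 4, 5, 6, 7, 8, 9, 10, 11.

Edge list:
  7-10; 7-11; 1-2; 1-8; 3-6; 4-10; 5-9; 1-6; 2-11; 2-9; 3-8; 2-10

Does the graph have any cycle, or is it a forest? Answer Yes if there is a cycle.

DFS, tracking each vertex's parent; an edge to a visited non-parent vertex closes a cycle.
Start from 9:
visit 9 (parent –)
  visit 5 (parent 9)
    5–9: parent, skip
  visit 2 (parent 9)
    visit 11 (parent 2)
      visit 7 (parent 11)
        visit 10 (parent 7)
          visit 4 (parent 10)
            4–10: parent, skip
          10–2: 2 visited and ≠ parent → cycle
Cycle: 2 – 11 – 7 – 10 – 2.

Yes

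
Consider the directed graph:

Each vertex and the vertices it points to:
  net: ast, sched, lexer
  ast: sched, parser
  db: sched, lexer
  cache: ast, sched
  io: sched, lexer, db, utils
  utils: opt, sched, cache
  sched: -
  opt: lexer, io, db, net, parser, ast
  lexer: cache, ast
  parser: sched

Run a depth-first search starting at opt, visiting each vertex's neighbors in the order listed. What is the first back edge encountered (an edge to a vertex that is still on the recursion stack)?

utils->opt

DFS from opt (visiting each vertex's neighbors in the order listed); mark gray on enter, black on exit:
opt gray
  lexer gray
    cache gray
      ast gray
        sched gray
        sched black
        parser gray
          parser→sched: sched black — skip
        parser black
      ast black
      cache→sched: sched black — skip
    cache black
    lexer→ast: ast black — skip
  lexer black
  io gray
    io→sched: sched black — skip
    io→lexer: lexer black — skip
    db gray
      db→sched: sched black — skip
      db→lexer: lexer black — skip
    db black
    utils gray
      utils→opt: opt is gray → back edge
First back edge: utils → opt.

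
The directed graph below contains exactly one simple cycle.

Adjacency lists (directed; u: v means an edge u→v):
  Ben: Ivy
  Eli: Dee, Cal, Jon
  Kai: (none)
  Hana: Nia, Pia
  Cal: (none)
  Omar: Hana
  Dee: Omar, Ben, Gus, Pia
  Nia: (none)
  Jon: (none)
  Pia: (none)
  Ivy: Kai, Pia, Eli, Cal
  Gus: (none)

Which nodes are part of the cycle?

DFS with gray/black marking from Eli:
Eli gray
  Dee gray
    Omar gray
      Hana gray
        Nia gray
        Nia black
        Pia gray
        Pia black
      Hana black
    Omar black
    Ben gray
      Ivy gray
        Kai gray
        Kai black
        Ivy→Pia: Pia black — skip
        Ivy→Eli: Eli is gray → back edge
Back edge closes the cycle Eli → Dee → Ben → Ivy → Eli; its vertices are {Ben, Dee, Eli, Ivy}.

Ben, Dee, Eli, Ivy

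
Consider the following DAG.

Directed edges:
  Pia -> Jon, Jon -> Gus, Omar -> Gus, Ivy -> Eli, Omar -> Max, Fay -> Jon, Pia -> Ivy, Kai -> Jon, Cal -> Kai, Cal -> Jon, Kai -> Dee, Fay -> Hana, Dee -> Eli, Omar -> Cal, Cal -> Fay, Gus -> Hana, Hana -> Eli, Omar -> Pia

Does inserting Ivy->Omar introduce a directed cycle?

Yes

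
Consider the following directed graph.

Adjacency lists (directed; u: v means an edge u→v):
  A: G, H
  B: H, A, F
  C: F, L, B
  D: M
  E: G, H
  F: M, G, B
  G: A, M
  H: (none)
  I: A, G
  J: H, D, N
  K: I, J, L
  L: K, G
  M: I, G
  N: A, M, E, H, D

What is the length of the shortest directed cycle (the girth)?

2

For each vertex v, BFS finds the shortest path from v back to v.
The shortest such closed walk is F → B → F, length 2.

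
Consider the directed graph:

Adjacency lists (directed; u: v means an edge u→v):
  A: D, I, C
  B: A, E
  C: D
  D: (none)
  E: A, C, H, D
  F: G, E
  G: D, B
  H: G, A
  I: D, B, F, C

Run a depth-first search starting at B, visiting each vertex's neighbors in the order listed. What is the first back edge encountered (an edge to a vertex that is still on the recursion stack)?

I->B

DFS from B (visiting each vertex's neighbors in the order listed); mark gray on enter, black on exit:
B gray
  A gray
    D gray
    D black
    I gray
      I→D: D black — skip
      I→B: B is gray → back edge
First back edge: I → B.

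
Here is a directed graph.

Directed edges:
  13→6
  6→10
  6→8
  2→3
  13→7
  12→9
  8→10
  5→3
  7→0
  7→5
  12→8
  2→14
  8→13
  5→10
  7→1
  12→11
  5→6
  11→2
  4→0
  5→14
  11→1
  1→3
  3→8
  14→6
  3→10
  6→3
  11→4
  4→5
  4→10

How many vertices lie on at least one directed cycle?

A vertex is on a directed cycle iff it belongs to a strongly connected component of size ≥ 2 (or has a self-loop).
The vertices on cycles are {1, 3, 5, 6, 7, 8, 13, 14} — 8 in total.

8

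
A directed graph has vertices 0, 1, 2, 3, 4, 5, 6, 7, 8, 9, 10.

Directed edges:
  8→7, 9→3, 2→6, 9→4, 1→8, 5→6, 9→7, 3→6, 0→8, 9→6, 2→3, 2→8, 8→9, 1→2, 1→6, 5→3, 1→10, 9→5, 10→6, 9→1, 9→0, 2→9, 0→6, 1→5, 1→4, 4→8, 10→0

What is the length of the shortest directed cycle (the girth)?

For each vertex v, BFS finds the shortest path from v back to v.
The shortest such closed walk is 9 → 4 → 8 → 9, length 3.

3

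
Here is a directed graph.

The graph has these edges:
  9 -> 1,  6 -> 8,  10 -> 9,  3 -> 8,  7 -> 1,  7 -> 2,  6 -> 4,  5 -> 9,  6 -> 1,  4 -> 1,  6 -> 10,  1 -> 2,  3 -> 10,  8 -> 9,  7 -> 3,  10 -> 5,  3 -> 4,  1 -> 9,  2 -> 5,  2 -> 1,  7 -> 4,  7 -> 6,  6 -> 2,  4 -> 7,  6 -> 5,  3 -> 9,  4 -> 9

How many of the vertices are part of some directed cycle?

A vertex is on a directed cycle iff it belongs to a strongly connected component of size ≥ 2 (or has a self-loop).
The vertices on cycles are {1, 2, 3, 4, 5, 6, 7, 9} — 8 in total.

8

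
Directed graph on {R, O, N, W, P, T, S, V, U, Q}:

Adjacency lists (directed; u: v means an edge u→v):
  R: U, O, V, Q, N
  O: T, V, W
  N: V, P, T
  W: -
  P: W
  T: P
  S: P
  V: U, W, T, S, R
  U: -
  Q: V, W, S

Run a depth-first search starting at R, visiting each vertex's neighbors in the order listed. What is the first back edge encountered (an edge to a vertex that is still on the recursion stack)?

DFS from R (visiting each vertex's neighbors in the order listed); mark gray on enter, black on exit:
R gray
  U gray
  U black
  O gray
    T gray
      P gray
        W gray
        W black
      P black
    T black
    V gray
      V→U: U black — skip
      V→W: W black — skip
      V→T: T black — skip
      S gray
        S→P: P black — skip
      S black
      V→R: R is gray → back edge
First back edge: V → R.

V->R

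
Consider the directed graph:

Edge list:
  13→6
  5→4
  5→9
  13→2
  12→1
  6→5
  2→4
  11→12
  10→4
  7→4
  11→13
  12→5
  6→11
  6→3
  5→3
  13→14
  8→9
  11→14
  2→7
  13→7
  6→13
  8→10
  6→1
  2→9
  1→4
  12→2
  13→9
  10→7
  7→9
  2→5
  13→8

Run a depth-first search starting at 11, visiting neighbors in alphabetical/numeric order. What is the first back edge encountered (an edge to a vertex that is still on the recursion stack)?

DFS from 11 (visiting neighbors in alphabetical/numeric order); mark gray on enter, black on exit:
11 gray
  12 gray
    1 gray
      4 gray
      4 black
    1 black
    2 gray
      2→4: 4 black — skip
      5 gray
        3 gray
        3 black
        5→4: 4 black — skip
        9 gray
        9 black
      5 black
      7 gray
        7→4: 4 black — skip
        7→9: 9 black — skip
      7 black
      2→9: 9 black — skip
    2 black
    12→5: 5 black — skip
  12 black
  13 gray
    13→2: 2 black — skip
    6 gray
      6→1: 1 black — skip
      6→3: 3 black — skip
      6→5: 5 black — skip
      6→11: 11 is gray → back edge
First back edge: 6 → 11.

6->11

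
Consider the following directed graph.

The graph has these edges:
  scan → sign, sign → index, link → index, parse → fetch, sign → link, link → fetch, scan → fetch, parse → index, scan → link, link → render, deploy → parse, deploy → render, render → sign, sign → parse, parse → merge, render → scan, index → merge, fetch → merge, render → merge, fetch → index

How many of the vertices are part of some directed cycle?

4

A vertex is on a directed cycle iff it belongs to a strongly connected component of size ≥ 2 (or has a self-loop).
The vertices on cycles are {link, scan, sign, render} — 4 in total.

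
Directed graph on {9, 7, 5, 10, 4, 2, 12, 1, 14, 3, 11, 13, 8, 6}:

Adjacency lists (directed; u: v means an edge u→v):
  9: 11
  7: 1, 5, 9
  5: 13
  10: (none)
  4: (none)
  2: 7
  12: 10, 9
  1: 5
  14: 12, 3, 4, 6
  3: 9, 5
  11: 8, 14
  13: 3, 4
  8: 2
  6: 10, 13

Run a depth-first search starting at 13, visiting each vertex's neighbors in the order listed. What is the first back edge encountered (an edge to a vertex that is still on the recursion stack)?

DFS from 13 (visiting each vertex's neighbors in the order listed); mark gray on enter, black on exit:
13 gray
  3 gray
    9 gray
      11 gray
        8 gray
          2 gray
            7 gray
              1 gray
                5 gray
                  5→13: 13 is gray → back edge
First back edge: 5 → 13.

5→13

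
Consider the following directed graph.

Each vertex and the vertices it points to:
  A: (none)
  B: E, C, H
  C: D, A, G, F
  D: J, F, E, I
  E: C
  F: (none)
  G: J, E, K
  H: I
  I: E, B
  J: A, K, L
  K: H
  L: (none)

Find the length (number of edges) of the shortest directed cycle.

3

For each vertex v, BFS finds the shortest path from v back to v.
The shortest such closed walk is C → G → E → C, length 3.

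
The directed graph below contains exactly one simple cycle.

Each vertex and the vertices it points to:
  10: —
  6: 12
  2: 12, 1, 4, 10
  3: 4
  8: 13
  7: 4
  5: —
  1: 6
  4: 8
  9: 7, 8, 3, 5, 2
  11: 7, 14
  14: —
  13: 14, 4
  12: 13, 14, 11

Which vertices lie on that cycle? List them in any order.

DFS with gray/black marking from 8:
8 gray
  13 gray
    14 gray
    14 black
    4 gray
      4→8: 8 is gray → back edge
Back edge closes the cycle 8 → 13 → 4 → 8; its vertices are {4, 8, 13}.

4, 8, 13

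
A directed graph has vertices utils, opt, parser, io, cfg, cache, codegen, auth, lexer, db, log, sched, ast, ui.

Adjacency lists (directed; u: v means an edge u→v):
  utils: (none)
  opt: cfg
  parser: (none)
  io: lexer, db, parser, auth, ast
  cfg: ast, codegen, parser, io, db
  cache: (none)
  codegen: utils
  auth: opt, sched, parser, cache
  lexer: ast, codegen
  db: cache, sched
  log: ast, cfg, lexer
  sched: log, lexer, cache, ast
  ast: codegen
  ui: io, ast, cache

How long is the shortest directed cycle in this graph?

4

For each vertex v, BFS finds the shortest path from v back to v.
The shortest such closed walk is io → auth → opt → cfg → io, length 4.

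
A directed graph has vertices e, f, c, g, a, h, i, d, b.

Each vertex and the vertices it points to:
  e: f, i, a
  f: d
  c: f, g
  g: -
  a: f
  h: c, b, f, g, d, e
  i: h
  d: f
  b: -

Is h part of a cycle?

Yes

h is on a cycle iff h can reach itself via ≥1 edge.
h → e → i → h — yes.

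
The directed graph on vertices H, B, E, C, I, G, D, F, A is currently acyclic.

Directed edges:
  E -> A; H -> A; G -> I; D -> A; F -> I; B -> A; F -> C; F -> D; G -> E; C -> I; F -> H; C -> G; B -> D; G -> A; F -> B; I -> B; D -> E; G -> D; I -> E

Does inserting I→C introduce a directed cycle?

Adding I→C creates a cycle iff C can already reach I.
Path from C: C → I.
So C → … → I → C is a cycle.

Yes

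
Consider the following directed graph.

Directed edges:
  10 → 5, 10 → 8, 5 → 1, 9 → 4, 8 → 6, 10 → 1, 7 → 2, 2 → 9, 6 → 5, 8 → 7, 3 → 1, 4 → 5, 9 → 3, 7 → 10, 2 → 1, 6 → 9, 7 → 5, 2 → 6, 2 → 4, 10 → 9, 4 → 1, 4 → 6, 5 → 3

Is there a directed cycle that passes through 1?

1 lies on a cycle iff there is a path from 1 back to itself.
Exploring from 1, it never reaches itself; equivalently, its strongly connected component is a singleton.

No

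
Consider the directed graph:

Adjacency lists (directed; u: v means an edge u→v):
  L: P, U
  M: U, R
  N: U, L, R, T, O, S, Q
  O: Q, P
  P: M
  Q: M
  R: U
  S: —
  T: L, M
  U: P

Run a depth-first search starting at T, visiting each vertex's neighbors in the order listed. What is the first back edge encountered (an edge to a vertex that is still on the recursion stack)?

U->P

DFS from T (visiting each vertex's neighbors in the order listed); mark gray on enter, black on exit:
T gray
  L gray
    P gray
      M gray
        U gray
          U→P: P is gray → back edge
First back edge: U → P.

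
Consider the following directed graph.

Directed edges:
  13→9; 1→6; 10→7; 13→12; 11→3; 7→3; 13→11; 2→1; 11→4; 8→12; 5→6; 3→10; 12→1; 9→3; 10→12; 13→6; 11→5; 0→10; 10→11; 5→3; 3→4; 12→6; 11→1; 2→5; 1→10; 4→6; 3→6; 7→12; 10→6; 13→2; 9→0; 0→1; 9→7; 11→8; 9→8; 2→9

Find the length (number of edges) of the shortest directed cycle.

3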